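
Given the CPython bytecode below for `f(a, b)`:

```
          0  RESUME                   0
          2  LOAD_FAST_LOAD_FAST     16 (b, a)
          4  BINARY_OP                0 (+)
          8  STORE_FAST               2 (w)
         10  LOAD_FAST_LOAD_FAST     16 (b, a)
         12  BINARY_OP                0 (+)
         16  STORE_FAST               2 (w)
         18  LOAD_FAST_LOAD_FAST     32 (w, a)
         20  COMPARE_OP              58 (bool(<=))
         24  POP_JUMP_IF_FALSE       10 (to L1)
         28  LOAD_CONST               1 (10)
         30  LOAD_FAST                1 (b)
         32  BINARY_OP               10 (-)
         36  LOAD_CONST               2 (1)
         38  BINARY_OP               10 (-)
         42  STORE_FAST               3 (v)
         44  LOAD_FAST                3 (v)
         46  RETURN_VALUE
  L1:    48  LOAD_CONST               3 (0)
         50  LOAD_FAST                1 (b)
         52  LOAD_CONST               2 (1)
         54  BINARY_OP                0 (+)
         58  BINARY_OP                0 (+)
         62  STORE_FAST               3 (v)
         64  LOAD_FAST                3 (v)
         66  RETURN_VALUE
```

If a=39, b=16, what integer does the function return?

17

LOAD_FAST_LOAD_FAST b,a → push 16,39. Stack: [16, 39]
BINARY_OP + → 16 + 39 = 55. Stack: [55]
STORE_FAST w → w=55. Stack: []
LOAD_FAST_LOAD_FAST b,a → push 16,39. Stack: [16, 39]
BINARY_OP + → 16 + 39 = 55. Stack: [55]
STORE_FAST w → w=55. Stack: []
LOAD_FAST_LOAD_FAST w,a → push 55,39. Stack: [55, 39]
COMPARE_OP bool(<=) → 55 vs 39 = False. Stack: [False]
POP_JUMP_IF_FALSE → pop False; jump. Stack: []
LOAD_CONST → push 0. Stack: [0]
LOAD_FAST b → push 16. Stack: [0, 16]
LOAD_CONST → push 1. Stack: [0, 16, 1]
BINARY_OP + → 16 + 1 = 17. Stack: [0, 17]
BINARY_OP + → 0 + 17 = 17. Stack: [17]
STORE_FAST v → v=17. Stack: []
LOAD_FAST v → push 17. Stack: [17]
RETURN_VALUE → return 17.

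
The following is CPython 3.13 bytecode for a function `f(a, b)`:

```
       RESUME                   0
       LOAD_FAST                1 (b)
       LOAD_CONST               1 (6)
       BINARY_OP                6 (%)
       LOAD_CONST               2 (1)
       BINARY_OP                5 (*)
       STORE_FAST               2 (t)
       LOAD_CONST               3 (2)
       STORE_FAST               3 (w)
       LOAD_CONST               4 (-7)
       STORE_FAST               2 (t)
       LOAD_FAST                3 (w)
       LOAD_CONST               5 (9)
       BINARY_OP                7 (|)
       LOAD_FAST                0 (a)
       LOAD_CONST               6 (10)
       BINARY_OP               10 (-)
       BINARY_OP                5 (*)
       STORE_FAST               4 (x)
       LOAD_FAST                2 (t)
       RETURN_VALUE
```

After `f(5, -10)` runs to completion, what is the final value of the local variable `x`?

-55

LOAD_FAST b → push -10. Stack: [-10]
LOAD_CONST → push 6. Stack: [-10, 6]
BINARY_OP % → -10 % 6 = 2. Stack: [2]
LOAD_CONST → push 1. Stack: [2, 1]
BINARY_OP * → 2 * 1 = 2. Stack: [2]
STORE_FAST t → t=2. Stack: []
LOAD_CONST → push 2. Stack: [2]
STORE_FAST w → w=2. Stack: []
LOAD_CONST → push -7. Stack: [-7]
STORE_FAST t → t=-7. Stack: []
LOAD_FAST w → push 2. Stack: [2]
LOAD_CONST → push 9. Stack: [2, 9]
BINARY_OP | → 2 | 9 = 11. Stack: [11]
LOAD_FAST a → push 5. Stack: [11, 5]
LOAD_CONST → push 10. Stack: [11, 5, 10]
BINARY_OP - → 5 - 10 = -5. Stack: [11, -5]
BINARY_OP * → 11 * -5 = -55. Stack: [-55]
STORE_FAST x → x=-55. Stack: []
LOAD_FAST t → push -7. Stack: [-7]
RETURN_VALUE → return -7.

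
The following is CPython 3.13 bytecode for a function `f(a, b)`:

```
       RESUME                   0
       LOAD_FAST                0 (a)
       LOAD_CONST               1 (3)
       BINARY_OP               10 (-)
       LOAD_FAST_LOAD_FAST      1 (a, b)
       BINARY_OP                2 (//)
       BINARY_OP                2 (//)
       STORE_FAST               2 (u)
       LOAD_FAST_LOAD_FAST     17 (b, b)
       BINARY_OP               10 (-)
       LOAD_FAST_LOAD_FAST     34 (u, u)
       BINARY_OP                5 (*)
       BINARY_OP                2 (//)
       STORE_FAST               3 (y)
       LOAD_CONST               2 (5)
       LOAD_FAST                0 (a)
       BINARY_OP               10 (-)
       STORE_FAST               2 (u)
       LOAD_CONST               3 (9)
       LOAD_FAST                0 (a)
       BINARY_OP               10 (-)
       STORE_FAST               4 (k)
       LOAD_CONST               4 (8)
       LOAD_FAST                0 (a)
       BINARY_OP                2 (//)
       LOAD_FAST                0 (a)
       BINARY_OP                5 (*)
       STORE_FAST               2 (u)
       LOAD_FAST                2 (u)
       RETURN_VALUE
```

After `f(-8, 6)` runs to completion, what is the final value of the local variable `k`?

LOAD_FAST a → push -8. Stack: [-8]
LOAD_CONST → push 3. Stack: [-8, 3]
BINARY_OP - → -8 - 3 = -11. Stack: [-11]
LOAD_FAST_LOAD_FAST a,b → push -8,6. Stack: [-11, -8, 6]
BINARY_OP // → -8 // 6 = -2. Stack: [-11, -2]
BINARY_OP // → -11 // -2 = 5. Stack: [5]
STORE_FAST u → u=5. Stack: []
LOAD_FAST_LOAD_FAST b,b → push 6,6. Stack: [6, 6]
BINARY_OP - → 6 - 6 = 0. Stack: [0]
LOAD_FAST_LOAD_FAST u,u → push 5,5. Stack: [0, 5, 5]
BINARY_OP * → 5 * 5 = 25. Stack: [0, 25]
BINARY_OP // → 0 // 25 = 0. Stack: [0]
STORE_FAST y → y=0. Stack: []
LOAD_CONST → push 5. Stack: [5]
LOAD_FAST a → push -8. Stack: [5, -8]
BINARY_OP - → 5 - -8 = 13. Stack: [13]
STORE_FAST u → u=13. Stack: []
LOAD_CONST → push 9. Stack: [9]
LOAD_FAST a → push -8. Stack: [9, -8]
BINARY_OP - → 9 - -8 = 17. Stack: [17]
STORE_FAST k → k=17. Stack: []
LOAD_CONST → push 8. Stack: [8]
LOAD_FAST a → push -8. Stack: [8, -8]
BINARY_OP // → 8 // -8 = -1. Stack: [-1]
LOAD_FAST a → push -8. Stack: [-1, -8]
BINARY_OP * → -1 * -8 = 8. Stack: [8]
STORE_FAST u → u=8. Stack: []
LOAD_FAST u → push 8. Stack: [8]
RETURN_VALUE → return 8.

17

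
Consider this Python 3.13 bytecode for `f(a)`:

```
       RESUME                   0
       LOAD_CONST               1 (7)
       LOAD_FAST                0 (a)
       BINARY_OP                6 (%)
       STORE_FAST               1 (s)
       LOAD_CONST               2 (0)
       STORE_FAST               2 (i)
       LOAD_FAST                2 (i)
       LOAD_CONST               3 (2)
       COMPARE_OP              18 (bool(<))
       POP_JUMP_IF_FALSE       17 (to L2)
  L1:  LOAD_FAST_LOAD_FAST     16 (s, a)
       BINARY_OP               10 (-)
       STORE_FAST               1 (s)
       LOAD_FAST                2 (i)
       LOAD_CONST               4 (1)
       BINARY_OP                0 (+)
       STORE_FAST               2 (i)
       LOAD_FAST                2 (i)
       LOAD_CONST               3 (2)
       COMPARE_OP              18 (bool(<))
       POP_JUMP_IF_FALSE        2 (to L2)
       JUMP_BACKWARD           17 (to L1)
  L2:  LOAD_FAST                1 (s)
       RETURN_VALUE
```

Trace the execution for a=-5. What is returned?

LOAD_CONST → push 7. Stack: [7]
LOAD_FAST a → push -5. Stack: [7, -5]
BINARY_OP % → 7 % -5 = -3. Stack: [-3]
STORE_FAST s → s=-3. Stack: []
LOAD_CONST → push 0. Stack: [0]
STORE_FAST i → i=0. Stack: []
LOAD_FAST i → push 0. Stack: [0]
LOAD_CONST → push 2. Stack: [0, 2]
COMPARE_OP bool(<) → 0 vs 2 = True. Stack: [True]
POP_JUMP_IF_FALSE → pop True; no jump. Stack: []
LOAD_FAST_LOAD_FAST s,a → push -3,-5. Stack: [-3, -5]
BINARY_OP - → -3 - -5 = 2. Stack: [2]
STORE_FAST s → s=2. Stack: []
LOAD_FAST i → push 0. Stack: [0]
LOAD_CONST → push 1. Stack: [0, 1]
BINARY_OP + → 0 + 1 = 1. Stack: [1]
STORE_FAST i → i=1. Stack: []
LOAD_FAST i → push 1. Stack: [1]
LOAD_CONST → push 2. Stack: [1, 2]
COMPARE_OP bool(<) → 1 vs 2 = True. Stack: [True]
POP_JUMP_IF_FALSE → pop True; no jump. Stack: []
LOAD_FAST_LOAD_FAST s,a → push 2,-5. Stack: [2, -5]
BINARY_OP - → 2 - -5 = 7. Stack: [7]
STORE_FAST s → s=7. Stack: []
LOAD_FAST i → push 1. Stack: [1]
LOAD_CONST → push 1. Stack: [1, 1]
BINARY_OP + → 1 + 1 = 2. Stack: [2]
STORE_FAST i → i=2. Stack: []
LOAD_FAST i → push 2. Stack: [2]
LOAD_CONST → push 2. Stack: [2, 2]
COMPARE_OP bool(<) → 2 vs 2 = False. Stack: [False]
POP_JUMP_IF_FALSE → pop False; jump. Stack: []
LOAD_FAST s → push 7. Stack: [7]
RETURN_VALUE → return 7.

7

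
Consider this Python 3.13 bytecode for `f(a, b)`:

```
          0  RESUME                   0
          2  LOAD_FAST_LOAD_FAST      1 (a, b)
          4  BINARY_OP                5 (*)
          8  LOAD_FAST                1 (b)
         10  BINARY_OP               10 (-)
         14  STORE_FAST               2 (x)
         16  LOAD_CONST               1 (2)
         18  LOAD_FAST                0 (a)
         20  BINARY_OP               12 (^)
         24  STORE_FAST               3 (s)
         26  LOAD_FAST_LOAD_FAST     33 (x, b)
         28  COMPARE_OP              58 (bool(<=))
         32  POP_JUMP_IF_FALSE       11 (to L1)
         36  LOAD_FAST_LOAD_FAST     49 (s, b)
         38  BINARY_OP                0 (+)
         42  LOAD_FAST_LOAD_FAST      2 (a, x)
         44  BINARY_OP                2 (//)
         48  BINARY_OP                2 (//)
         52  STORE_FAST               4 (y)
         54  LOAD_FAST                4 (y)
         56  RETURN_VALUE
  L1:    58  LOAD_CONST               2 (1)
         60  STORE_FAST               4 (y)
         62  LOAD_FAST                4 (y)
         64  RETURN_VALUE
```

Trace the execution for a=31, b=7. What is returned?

1

LOAD_FAST_LOAD_FAST a,b → push 31,7. Stack: [31, 7]
BINARY_OP * → 31 * 7 = 217. Stack: [217]
LOAD_FAST b → push 7. Stack: [217, 7]
BINARY_OP - → 217 - 7 = 210. Stack: [210]
STORE_FAST x → x=210. Stack: []
LOAD_CONST → push 2. Stack: [2]
LOAD_FAST a → push 31. Stack: [2, 31]
BINARY_OP ^ → 2 ^ 31 = 29. Stack: [29]
STORE_FAST s → s=29. Stack: []
LOAD_FAST_LOAD_FAST x,b → push 210,7. Stack: [210, 7]
COMPARE_OP bool(<=) → 210 vs 7 = False. Stack: [False]
POP_JUMP_IF_FALSE → pop False; jump. Stack: []
LOAD_CONST → push 1. Stack: [1]
STORE_FAST y → y=1. Stack: []
LOAD_FAST y → push 1. Stack: [1]
RETURN_VALUE → return 1.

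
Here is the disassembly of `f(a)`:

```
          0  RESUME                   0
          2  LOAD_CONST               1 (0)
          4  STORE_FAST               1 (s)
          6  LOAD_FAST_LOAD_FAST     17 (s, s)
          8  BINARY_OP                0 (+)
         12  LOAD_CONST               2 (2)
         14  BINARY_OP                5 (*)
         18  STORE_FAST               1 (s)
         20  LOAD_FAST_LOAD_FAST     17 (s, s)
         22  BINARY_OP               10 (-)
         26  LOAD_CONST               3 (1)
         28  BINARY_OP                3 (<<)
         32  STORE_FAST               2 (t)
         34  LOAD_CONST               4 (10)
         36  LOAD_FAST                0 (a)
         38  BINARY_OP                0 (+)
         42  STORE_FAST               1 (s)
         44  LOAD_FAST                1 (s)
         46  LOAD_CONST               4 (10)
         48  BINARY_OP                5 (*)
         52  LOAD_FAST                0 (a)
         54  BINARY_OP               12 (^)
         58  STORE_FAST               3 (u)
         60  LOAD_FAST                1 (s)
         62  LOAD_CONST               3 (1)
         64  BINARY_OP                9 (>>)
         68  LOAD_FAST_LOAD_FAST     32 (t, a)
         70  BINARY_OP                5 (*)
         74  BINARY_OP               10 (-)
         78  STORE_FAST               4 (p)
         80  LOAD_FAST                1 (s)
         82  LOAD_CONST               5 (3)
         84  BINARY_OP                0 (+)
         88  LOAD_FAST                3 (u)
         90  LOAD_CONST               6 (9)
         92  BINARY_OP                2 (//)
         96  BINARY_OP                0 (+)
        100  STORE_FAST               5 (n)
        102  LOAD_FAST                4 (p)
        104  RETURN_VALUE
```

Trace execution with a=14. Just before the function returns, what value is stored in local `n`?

55

LOAD_CONST → push 0. Stack: [0]
STORE_FAST s → s=0. Stack: []
LOAD_FAST_LOAD_FAST s,s → push 0,0. Stack: [0, 0]
BINARY_OP + → 0 + 0 = 0. Stack: [0]
LOAD_CONST → push 2. Stack: [0, 2]
BINARY_OP * → 0 * 2 = 0. Stack: [0]
STORE_FAST s → s=0. Stack: []
LOAD_FAST_LOAD_FAST s,s → push 0,0. Stack: [0, 0]
BINARY_OP - → 0 - 0 = 0. Stack: [0]
LOAD_CONST → push 1. Stack: [0, 1]
BINARY_OP << → 0 << 1 = 0. Stack: [0]
STORE_FAST t → t=0. Stack: []
LOAD_CONST → push 10. Stack: [10]
LOAD_FAST a → push 14. Stack: [10, 14]
BINARY_OP + → 10 + 14 = 24. Stack: [24]
STORE_FAST s → s=24. Stack: []
LOAD_FAST s → push 24. Stack: [24]
LOAD_CONST → push 10. Stack: [24, 10]
BINARY_OP * → 24 * 10 = 240. Stack: [240]
LOAD_FAST a → push 14. Stack: [240, 14]
BINARY_OP ^ → 240 ^ 14 = 254. Stack: [254]
STORE_FAST u → u=254. Stack: []
LOAD_FAST s → push 24. Stack: [24]
LOAD_CONST → push 1. Stack: [24, 1]
BINARY_OP >> → 24 >> 1 = 12. Stack: [12]
LOAD_FAST_LOAD_FAST t,a → push 0,14. Stack: [12, 0, 14]
BINARY_OP * → 0 * 14 = 0. Stack: [12, 0]
BINARY_OP - → 12 - 0 = 12. Stack: [12]
STORE_FAST p → p=12. Stack: []
LOAD_FAST s → push 24. Stack: [24]
LOAD_CONST → push 3. Stack: [24, 3]
BINARY_OP + → 24 + 3 = 27. Stack: [27]
LOAD_FAST u → push 254. Stack: [27, 254]
LOAD_CONST → push 9. Stack: [27, 254, 9]
BINARY_OP // → 254 // 9 = 28. Stack: [27, 28]
BINARY_OP + → 27 + 28 = 55. Stack: [55]
STORE_FAST n → n=55. Stack: []
LOAD_FAST p → push 12. Stack: [12]
RETURN_VALUE → return 12.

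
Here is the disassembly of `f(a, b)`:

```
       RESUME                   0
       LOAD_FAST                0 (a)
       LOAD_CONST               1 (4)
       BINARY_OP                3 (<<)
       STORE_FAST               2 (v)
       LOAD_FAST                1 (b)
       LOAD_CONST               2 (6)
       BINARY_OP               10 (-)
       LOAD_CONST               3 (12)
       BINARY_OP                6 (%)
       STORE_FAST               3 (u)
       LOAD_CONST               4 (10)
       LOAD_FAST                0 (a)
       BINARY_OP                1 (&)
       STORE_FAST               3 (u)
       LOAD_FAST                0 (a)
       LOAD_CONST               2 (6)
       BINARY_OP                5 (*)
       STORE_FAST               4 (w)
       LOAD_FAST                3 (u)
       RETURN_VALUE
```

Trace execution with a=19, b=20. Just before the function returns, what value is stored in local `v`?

LOAD_FAST a → push 19. Stack: [19]
LOAD_CONST → push 4. Stack: [19, 4]
BINARY_OP << → 19 << 4 = 304. Stack: [304]
STORE_FAST v → v=304. Stack: []
LOAD_FAST b → push 20. Stack: [20]
LOAD_CONST → push 6. Stack: [20, 6]
BINARY_OP - → 20 - 6 = 14. Stack: [14]
LOAD_CONST → push 12. Stack: [14, 12]
BINARY_OP % → 14 % 12 = 2. Stack: [2]
STORE_FAST u → u=2. Stack: []
LOAD_CONST → push 10. Stack: [10]
LOAD_FAST a → push 19. Stack: [10, 19]
BINARY_OP & → 10 & 19 = 2. Stack: [2]
STORE_FAST u → u=2. Stack: []
LOAD_FAST a → push 19. Stack: [19]
LOAD_CONST → push 6. Stack: [19, 6]
BINARY_OP * → 19 * 6 = 114. Stack: [114]
STORE_FAST w → w=114. Stack: []
LOAD_FAST u → push 2. Stack: [2]
RETURN_VALUE → return 2.

304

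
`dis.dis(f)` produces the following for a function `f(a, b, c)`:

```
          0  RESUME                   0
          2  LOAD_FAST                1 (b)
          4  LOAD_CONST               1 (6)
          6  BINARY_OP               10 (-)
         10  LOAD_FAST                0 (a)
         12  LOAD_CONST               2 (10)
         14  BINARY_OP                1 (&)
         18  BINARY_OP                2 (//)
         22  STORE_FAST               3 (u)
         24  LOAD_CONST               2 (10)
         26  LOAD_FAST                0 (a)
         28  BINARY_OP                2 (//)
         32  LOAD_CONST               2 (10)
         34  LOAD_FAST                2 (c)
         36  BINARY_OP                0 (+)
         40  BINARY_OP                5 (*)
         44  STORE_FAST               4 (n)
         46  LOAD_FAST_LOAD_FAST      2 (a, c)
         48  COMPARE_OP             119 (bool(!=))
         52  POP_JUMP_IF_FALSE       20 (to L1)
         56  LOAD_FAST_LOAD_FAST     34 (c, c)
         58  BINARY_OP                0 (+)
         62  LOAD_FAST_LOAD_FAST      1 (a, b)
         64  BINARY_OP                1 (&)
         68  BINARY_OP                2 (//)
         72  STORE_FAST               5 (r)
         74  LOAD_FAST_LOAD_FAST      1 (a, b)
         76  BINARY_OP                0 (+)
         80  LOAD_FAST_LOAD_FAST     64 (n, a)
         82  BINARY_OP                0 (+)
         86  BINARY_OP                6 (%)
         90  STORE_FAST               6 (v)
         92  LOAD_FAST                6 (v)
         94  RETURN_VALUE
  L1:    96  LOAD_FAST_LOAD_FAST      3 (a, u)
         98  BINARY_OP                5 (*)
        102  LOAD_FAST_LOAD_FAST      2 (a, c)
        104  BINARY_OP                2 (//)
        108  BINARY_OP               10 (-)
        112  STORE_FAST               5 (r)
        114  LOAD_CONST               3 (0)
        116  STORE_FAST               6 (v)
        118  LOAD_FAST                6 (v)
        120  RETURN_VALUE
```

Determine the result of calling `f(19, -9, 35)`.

10

LOAD_FAST b → push -9. Stack: [-9]
LOAD_CONST → push 6. Stack: [-9, 6]
BINARY_OP - → -9 - 6 = -15. Stack: [-15]
LOAD_FAST a → push 19. Stack: [-15, 19]
LOAD_CONST → push 10. Stack: [-15, 19, 10]
BINARY_OP & → 19 & 10 = 2. Stack: [-15, 2]
BINARY_OP // → -15 // 2 = -8. Stack: [-8]
STORE_FAST u → u=-8. Stack: []
LOAD_CONST → push 10. Stack: [10]
LOAD_FAST a → push 19. Stack: [10, 19]
BINARY_OP // → 10 // 19 = 0. Stack: [0]
LOAD_CONST → push 10. Stack: [0, 10]
LOAD_FAST c → push 35. Stack: [0, 10, 35]
BINARY_OP + → 10 + 35 = 45. Stack: [0, 45]
BINARY_OP * → 0 * 45 = 0. Stack: [0]
STORE_FAST n → n=0. Stack: []
LOAD_FAST_LOAD_FAST a,c → push 19,35. Stack: [19, 35]
COMPARE_OP bool(!=) → 19 vs 35 = True. Stack: [True]
POP_JUMP_IF_FALSE → pop True; no jump. Stack: []
LOAD_FAST_LOAD_FAST c,c → push 35,35. Stack: [35, 35]
BINARY_OP + → 35 + 35 = 70. Stack: [70]
LOAD_FAST_LOAD_FAST a,b → push 19,-9. Stack: [70, 19, -9]
BINARY_OP & → 19 & -9 = 19. Stack: [70, 19]
BINARY_OP // → 70 // 19 = 3. Stack: [3]
STORE_FAST r → r=3. Stack: []
LOAD_FAST_LOAD_FAST a,b → push 19,-9. Stack: [19, -9]
BINARY_OP + → 19 + -9 = 10. Stack: [10]
LOAD_FAST_LOAD_FAST n,a → push 0,19. Stack: [10, 0, 19]
BINARY_OP + → 0 + 19 = 19. Stack: [10, 19]
BINARY_OP % → 10 % 19 = 10. Stack: [10]
STORE_FAST v → v=10. Stack: []
LOAD_FAST v → push 10. Stack: [10]
RETURN_VALUE → return 10.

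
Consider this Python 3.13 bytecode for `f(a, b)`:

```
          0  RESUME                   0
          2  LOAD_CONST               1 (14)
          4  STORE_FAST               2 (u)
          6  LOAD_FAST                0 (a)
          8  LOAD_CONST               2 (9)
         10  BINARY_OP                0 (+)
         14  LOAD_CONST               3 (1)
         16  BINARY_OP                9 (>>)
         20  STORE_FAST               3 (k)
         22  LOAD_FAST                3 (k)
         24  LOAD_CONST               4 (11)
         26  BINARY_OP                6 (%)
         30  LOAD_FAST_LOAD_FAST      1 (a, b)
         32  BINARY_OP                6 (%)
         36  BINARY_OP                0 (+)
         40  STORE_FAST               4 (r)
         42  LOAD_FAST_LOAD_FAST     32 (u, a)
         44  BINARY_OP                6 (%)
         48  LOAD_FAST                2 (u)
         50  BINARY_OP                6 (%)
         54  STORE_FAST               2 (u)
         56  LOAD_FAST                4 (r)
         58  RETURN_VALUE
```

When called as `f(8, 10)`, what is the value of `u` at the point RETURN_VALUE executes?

6

LOAD_CONST → push 14. Stack: [14]
STORE_FAST u → u=14. Stack: []
LOAD_FAST a → push 8. Stack: [8]
LOAD_CONST → push 9. Stack: [8, 9]
BINARY_OP + → 8 + 9 = 17. Stack: [17]
LOAD_CONST → push 1. Stack: [17, 1]
BINARY_OP >> → 17 >> 1 = 8. Stack: [8]
STORE_FAST k → k=8. Stack: []
LOAD_FAST k → push 8. Stack: [8]
LOAD_CONST → push 11. Stack: [8, 11]
BINARY_OP % → 8 % 11 = 8. Stack: [8]
LOAD_FAST_LOAD_FAST a,b → push 8,10. Stack: [8, 8, 10]
BINARY_OP % → 8 % 10 = 8. Stack: [8, 8]
BINARY_OP + → 8 + 8 = 16. Stack: [16]
STORE_FAST r → r=16. Stack: []
LOAD_FAST_LOAD_FAST u,a → push 14,8. Stack: [14, 8]
BINARY_OP % → 14 % 8 = 6. Stack: [6]
LOAD_FAST u → push 14. Stack: [6, 14]
BINARY_OP % → 6 % 14 = 6. Stack: [6]
STORE_FAST u → u=6. Stack: []
LOAD_FAST r → push 16. Stack: [16]
RETURN_VALUE → return 16.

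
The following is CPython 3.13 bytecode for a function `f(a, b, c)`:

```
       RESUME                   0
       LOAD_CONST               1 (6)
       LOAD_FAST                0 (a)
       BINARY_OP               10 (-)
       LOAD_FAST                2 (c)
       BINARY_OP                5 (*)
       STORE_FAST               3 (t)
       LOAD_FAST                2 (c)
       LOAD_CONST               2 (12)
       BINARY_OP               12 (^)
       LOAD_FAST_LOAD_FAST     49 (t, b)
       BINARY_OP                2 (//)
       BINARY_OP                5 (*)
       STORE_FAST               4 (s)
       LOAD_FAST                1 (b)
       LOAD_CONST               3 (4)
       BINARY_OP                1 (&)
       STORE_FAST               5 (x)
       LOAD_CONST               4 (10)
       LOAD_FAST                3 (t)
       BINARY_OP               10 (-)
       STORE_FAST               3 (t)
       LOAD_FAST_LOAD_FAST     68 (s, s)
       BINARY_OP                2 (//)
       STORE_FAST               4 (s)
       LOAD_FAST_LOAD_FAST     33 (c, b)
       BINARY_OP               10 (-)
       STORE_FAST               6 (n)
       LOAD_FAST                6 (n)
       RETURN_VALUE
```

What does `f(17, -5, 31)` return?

36

LOAD_CONST → push 6. Stack: [6]
LOAD_FAST a → push 17. Stack: [6, 17]
BINARY_OP - → 6 - 17 = -11. Stack: [-11]
LOAD_FAST c → push 31. Stack: [-11, 31]
BINARY_OP * → -11 * 31 = -341. Stack: [-341]
STORE_FAST t → t=-341. Stack: []
LOAD_FAST c → push 31. Stack: [31]
LOAD_CONST → push 12. Stack: [31, 12]
BINARY_OP ^ → 31 ^ 12 = 19. Stack: [19]
LOAD_FAST_LOAD_FAST t,b → push -341,-5. Stack: [19, -341, -5]
BINARY_OP // → -341 // -5 = 68. Stack: [19, 68]
BINARY_OP * → 19 * 68 = 1292. Stack: [1292]
STORE_FAST s → s=1292. Stack: []
LOAD_FAST b → push -5. Stack: [-5]
LOAD_CONST → push 4. Stack: [-5, 4]
BINARY_OP & → -5 & 4 = 0. Stack: [0]
STORE_FAST x → x=0. Stack: []
LOAD_CONST → push 10. Stack: [10]
LOAD_FAST t → push -341. Stack: [10, -341]
BINARY_OP - → 10 - -341 = 351. Stack: [351]
STORE_FAST t → t=351. Stack: []
LOAD_FAST_LOAD_FAST s,s → push 1292,1292. Stack: [1292, 1292]
BINARY_OP // → 1292 // 1292 = 1. Stack: [1]
STORE_FAST s → s=1. Stack: []
LOAD_FAST_LOAD_FAST c,b → push 31,-5. Stack: [31, -5]
BINARY_OP - → 31 - -5 = 36. Stack: [36]
STORE_FAST n → n=36. Stack: []
LOAD_FAST n → push 36. Stack: [36]
RETURN_VALUE → return 36.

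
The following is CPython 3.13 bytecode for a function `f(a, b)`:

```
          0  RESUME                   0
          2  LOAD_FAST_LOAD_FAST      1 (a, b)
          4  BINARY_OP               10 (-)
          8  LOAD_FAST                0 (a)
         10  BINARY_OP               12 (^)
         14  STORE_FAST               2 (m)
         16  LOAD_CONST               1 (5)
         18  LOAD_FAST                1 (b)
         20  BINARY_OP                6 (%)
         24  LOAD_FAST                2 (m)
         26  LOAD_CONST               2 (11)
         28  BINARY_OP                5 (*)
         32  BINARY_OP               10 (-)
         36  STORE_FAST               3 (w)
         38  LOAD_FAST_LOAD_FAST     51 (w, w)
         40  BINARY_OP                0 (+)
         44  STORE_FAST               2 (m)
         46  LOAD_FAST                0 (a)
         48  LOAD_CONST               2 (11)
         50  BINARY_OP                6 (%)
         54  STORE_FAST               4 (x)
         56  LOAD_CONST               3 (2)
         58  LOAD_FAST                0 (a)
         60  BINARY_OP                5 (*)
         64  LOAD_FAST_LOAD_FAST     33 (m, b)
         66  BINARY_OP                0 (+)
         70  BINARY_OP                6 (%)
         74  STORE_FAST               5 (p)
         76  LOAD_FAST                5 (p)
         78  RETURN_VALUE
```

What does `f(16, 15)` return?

LOAD_FAST_LOAD_FAST a,b → push 16,15. Stack: [16, 15]
BINARY_OP - → 16 - 15 = 1. Stack: [1]
LOAD_FAST a → push 16. Stack: [1, 16]
BINARY_OP ^ → 1 ^ 16 = 17. Stack: [17]
STORE_FAST m → m=17. Stack: []
LOAD_CONST → push 5. Stack: [5]
LOAD_FAST b → push 15. Stack: [5, 15]
BINARY_OP % → 5 % 15 = 5. Stack: [5]
LOAD_FAST m → push 17. Stack: [5, 17]
LOAD_CONST → push 11. Stack: [5, 17, 11]
BINARY_OP * → 17 * 11 = 187. Stack: [5, 187]
BINARY_OP - → 5 - 187 = -182. Stack: [-182]
STORE_FAST w → w=-182. Stack: []
LOAD_FAST_LOAD_FAST w,w → push -182,-182. Stack: [-182, -182]
BINARY_OP + → -182 + -182 = -364. Stack: [-364]
STORE_FAST m → m=-364. Stack: []
LOAD_FAST a → push 16. Stack: [16]
LOAD_CONST → push 11. Stack: [16, 11]
BINARY_OP % → 16 % 11 = 5. Stack: [5]
STORE_FAST x → x=5. Stack: []
LOAD_CONST → push 2. Stack: [2]
LOAD_FAST a → push 16. Stack: [2, 16]
BINARY_OP * → 2 * 16 = 32. Stack: [32]
LOAD_FAST_LOAD_FAST m,b → push -364,15. Stack: [32, -364, 15]
BINARY_OP + → -364 + 15 = -349. Stack: [32, -349]
BINARY_OP % → 32 % -349 = -317. Stack: [-317]
STORE_FAST p → p=-317. Stack: []
LOAD_FAST p → push -317. Stack: [-317]
RETURN_VALUE → return -317.

-317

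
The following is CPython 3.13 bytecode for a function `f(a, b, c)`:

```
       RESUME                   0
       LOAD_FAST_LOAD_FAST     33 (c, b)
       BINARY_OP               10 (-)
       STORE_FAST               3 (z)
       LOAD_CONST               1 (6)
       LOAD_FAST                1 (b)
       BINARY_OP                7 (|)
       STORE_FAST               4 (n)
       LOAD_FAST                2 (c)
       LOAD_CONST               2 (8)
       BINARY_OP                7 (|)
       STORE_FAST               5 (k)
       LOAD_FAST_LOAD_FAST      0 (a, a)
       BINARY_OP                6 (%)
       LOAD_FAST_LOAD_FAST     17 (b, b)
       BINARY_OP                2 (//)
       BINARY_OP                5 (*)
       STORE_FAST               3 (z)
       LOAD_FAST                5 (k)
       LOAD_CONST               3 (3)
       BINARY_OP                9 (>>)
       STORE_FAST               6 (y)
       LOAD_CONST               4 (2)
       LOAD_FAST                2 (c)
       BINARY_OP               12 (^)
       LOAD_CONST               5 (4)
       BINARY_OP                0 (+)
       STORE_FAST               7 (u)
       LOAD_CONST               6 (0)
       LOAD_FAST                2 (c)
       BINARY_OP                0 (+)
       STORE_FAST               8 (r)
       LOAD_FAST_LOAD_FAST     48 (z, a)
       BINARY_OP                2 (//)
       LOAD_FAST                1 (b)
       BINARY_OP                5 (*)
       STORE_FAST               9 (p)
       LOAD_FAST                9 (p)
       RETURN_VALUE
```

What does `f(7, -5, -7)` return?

LOAD_FAST_LOAD_FAST c,b → push -7,-5. Stack: [-7, -5]
BINARY_OP - → -7 - -5 = -2. Stack: [-2]
STORE_FAST z → z=-2. Stack: []
LOAD_CONST → push 6. Stack: [6]
LOAD_FAST b → push -5. Stack: [6, -5]
BINARY_OP | → 6 | -5 = -1. Stack: [-1]
STORE_FAST n → n=-1. Stack: []
LOAD_FAST c → push -7. Stack: [-7]
LOAD_CONST → push 8. Stack: [-7, 8]
BINARY_OP | → -7 | 8 = -7. Stack: [-7]
STORE_FAST k → k=-7. Stack: []
LOAD_FAST_LOAD_FAST a,a → push 7,7. Stack: [7, 7]
BINARY_OP % → 7 % 7 = 0. Stack: [0]
LOAD_FAST_LOAD_FAST b,b → push -5,-5. Stack: [0, -5, -5]
BINARY_OP // → -5 // -5 = 1. Stack: [0, 1]
BINARY_OP * → 0 * 1 = 0. Stack: [0]
STORE_FAST z → z=0. Stack: []
LOAD_FAST k → push -7. Stack: [-7]
LOAD_CONST → push 3. Stack: [-7, 3]
BINARY_OP >> → -7 >> 3 = -1. Stack: [-1]
STORE_FAST y → y=-1. Stack: []
LOAD_CONST → push 2. Stack: [2]
LOAD_FAST c → push -7. Stack: [2, -7]
BINARY_OP ^ → 2 ^ -7 = -5. Stack: [-5]
LOAD_CONST → push 4. Stack: [-5, 4]
BINARY_OP + → -5 + 4 = -1. Stack: [-1]
STORE_FAST u → u=-1. Stack: []
LOAD_CONST → push 0. Stack: [0]
LOAD_FAST c → push -7. Stack: [0, -7]
BINARY_OP + → 0 + -7 = -7. Stack: [-7]
STORE_FAST r → r=-7. Stack: []
LOAD_FAST_LOAD_FAST z,a → push 0,7. Stack: [0, 7]
BINARY_OP // → 0 // 7 = 0. Stack: [0]
LOAD_FAST b → push -5. Stack: [0, -5]
BINARY_OP * → 0 * -5 = 0. Stack: [0]
STORE_FAST p → p=0. Stack: []
LOAD_FAST p → push 0. Stack: [0]
RETURN_VALUE → return 0.

0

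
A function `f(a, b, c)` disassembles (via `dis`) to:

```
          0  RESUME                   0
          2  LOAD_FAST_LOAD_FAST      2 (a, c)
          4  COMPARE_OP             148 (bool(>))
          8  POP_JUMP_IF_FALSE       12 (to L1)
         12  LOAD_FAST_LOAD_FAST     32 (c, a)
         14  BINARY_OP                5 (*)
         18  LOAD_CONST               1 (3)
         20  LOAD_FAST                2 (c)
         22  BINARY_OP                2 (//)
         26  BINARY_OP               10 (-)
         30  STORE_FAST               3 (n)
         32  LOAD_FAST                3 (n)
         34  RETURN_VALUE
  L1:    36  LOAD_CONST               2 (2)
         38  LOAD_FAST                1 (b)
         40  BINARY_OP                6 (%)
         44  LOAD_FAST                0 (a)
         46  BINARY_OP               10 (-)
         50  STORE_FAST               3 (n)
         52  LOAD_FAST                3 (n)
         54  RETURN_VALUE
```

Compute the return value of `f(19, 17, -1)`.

-16

LOAD_FAST_LOAD_FAST a,c → push 19,-1. Stack: [19, -1]
COMPARE_OP bool(>) → 19 vs -1 = True. Stack: [True]
POP_JUMP_IF_FALSE → pop True; no jump. Stack: []
LOAD_FAST_LOAD_FAST c,a → push -1,19. Stack: [-1, 19]
BINARY_OP * → -1 * 19 = -19. Stack: [-19]
LOAD_CONST → push 3. Stack: [-19, 3]
LOAD_FAST c → push -1. Stack: [-19, 3, -1]
BINARY_OP // → 3 // -1 = -3. Stack: [-19, -3]
BINARY_OP - → -19 - -3 = -16. Stack: [-16]
STORE_FAST n → n=-16. Stack: []
LOAD_FAST n → push -16. Stack: [-16]
RETURN_VALUE → return -16.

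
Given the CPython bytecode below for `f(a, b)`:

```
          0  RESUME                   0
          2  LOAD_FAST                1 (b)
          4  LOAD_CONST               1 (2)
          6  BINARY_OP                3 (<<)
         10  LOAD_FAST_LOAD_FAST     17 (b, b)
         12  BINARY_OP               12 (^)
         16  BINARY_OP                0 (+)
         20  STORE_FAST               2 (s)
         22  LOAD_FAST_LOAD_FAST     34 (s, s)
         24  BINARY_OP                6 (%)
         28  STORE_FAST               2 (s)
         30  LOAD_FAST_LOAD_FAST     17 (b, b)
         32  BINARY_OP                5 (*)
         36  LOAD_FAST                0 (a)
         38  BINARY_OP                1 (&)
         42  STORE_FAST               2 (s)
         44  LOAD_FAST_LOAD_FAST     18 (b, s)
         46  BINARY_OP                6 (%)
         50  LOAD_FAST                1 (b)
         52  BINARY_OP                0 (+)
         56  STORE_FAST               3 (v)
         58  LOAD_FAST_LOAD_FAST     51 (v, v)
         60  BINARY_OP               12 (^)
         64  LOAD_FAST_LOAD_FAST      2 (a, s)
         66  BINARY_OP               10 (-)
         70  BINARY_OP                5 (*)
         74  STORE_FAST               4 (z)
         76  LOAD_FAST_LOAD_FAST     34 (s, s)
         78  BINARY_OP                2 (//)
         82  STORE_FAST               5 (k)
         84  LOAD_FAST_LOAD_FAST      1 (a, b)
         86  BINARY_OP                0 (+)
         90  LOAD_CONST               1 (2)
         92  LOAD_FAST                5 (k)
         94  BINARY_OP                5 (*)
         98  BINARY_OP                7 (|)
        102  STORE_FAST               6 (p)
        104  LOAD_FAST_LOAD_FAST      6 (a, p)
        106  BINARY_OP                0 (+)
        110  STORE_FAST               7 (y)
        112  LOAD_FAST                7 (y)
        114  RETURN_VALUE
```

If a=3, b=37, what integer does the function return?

LOAD_FAST b → push 37. Stack: [37]
LOAD_CONST → push 2. Stack: [37, 2]
BINARY_OP << → 37 << 2 = 148. Stack: [148]
LOAD_FAST_LOAD_FAST b,b → push 37,37. Stack: [148, 37, 37]
BINARY_OP ^ → 37 ^ 37 = 0. Stack: [148, 0]
BINARY_OP + → 148 + 0 = 148. Stack: [148]
STORE_FAST s → s=148. Stack: []
LOAD_FAST_LOAD_FAST s,s → push 148,148. Stack: [148, 148]
BINARY_OP % → 148 % 148 = 0. Stack: [0]
STORE_FAST s → s=0. Stack: []
LOAD_FAST_LOAD_FAST b,b → push 37,37. Stack: [37, 37]
BINARY_OP * → 37 * 37 = 1369. Stack: [1369]
LOAD_FAST a → push 3. Stack: [1369, 3]
BINARY_OP & → 1369 & 3 = 1. Stack: [1]
STORE_FAST s → s=1. Stack: []
LOAD_FAST_LOAD_FAST b,s → push 37,1. Stack: [37, 1]
BINARY_OP % → 37 % 1 = 0. Stack: [0]
LOAD_FAST b → push 37. Stack: [0, 37]
BINARY_OP + → 0 + 37 = 37. Stack: [37]
STORE_FAST v → v=37. Stack: []
LOAD_FAST_LOAD_FAST v,v → push 37,37. Stack: [37, 37]
BINARY_OP ^ → 37 ^ 37 = 0. Stack: [0]
LOAD_FAST_LOAD_FAST a,s → push 3,1. Stack: [0, 3, 1]
BINARY_OP - → 3 - 1 = 2. Stack: [0, 2]
BINARY_OP * → 0 * 2 = 0. Stack: [0]
STORE_FAST z → z=0. Stack: []
LOAD_FAST_LOAD_FAST s,s → push 1,1. Stack: [1, 1]
BINARY_OP // → 1 // 1 = 1. Stack: [1]
STORE_FAST k → k=1. Stack: []
LOAD_FAST_LOAD_FAST a,b → push 3,37. Stack: [3, 37]
BINARY_OP + → 3 + 37 = 40. Stack: [40]
LOAD_CONST → push 2. Stack: [40, 2]
LOAD_FAST k → push 1. Stack: [40, 2, 1]
BINARY_OP * → 2 * 1 = 2. Stack: [40, 2]
BINARY_OP | → 40 | 2 = 42. Stack: [42]
STORE_FAST p → p=42. Stack: []
LOAD_FAST_LOAD_FAST a,p → push 3,42. Stack: [3, 42]
BINARY_OP + → 3 + 42 = 45. Stack: [45]
STORE_FAST y → y=45. Stack: []
LOAD_FAST y → push 45. Stack: [45]
RETURN_VALUE → return 45.

45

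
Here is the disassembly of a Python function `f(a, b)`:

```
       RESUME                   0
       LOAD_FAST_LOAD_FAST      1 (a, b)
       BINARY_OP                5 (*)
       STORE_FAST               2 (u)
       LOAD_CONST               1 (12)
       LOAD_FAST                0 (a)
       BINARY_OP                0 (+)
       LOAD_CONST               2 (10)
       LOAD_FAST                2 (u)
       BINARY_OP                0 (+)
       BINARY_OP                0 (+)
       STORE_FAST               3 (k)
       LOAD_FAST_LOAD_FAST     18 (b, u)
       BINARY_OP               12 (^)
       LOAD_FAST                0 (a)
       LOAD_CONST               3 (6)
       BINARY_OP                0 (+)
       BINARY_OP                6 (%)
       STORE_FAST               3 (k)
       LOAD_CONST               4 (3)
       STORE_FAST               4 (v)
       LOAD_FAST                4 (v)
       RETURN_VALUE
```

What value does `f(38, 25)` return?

LOAD_FAST_LOAD_FAST a,b → push 38,25. Stack: [38, 25]
BINARY_OP * → 38 * 25 = 950. Stack: [950]
STORE_FAST u → u=950. Stack: []
LOAD_CONST → push 12. Stack: [12]
LOAD_FAST a → push 38. Stack: [12, 38]
BINARY_OP + → 12 + 38 = 50. Stack: [50]
LOAD_CONST → push 10. Stack: [50, 10]
LOAD_FAST u → push 950. Stack: [50, 10, 950]
BINARY_OP + → 10 + 950 = 960. Stack: [50, 960]
BINARY_OP + → 50 + 960 = 1010. Stack: [1010]
STORE_FAST k → k=1010. Stack: []
LOAD_FAST_LOAD_FAST b,u → push 25,950. Stack: [25, 950]
BINARY_OP ^ → 25 ^ 950 = 943. Stack: [943]
LOAD_FAST a → push 38. Stack: [943, 38]
LOAD_CONST → push 6. Stack: [943, 38, 6]
BINARY_OP + → 38 + 6 = 44. Stack: [943, 44]
BINARY_OP % → 943 % 44 = 19. Stack: [19]
STORE_FAST k → k=19. Stack: []
LOAD_CONST → push 3. Stack: [3]
STORE_FAST v → v=3. Stack: []
LOAD_FAST v → push 3. Stack: [3]
RETURN_VALUE → return 3.

3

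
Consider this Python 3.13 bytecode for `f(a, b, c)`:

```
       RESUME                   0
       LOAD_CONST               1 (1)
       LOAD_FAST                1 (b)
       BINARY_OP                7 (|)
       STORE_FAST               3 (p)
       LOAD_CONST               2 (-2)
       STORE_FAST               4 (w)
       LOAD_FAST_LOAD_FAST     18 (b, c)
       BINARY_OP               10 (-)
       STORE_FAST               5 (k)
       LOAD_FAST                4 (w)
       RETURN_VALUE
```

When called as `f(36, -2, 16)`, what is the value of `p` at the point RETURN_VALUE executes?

-1

LOAD_CONST → push 1. Stack: [1]
LOAD_FAST b → push -2. Stack: [1, -2]
BINARY_OP | → 1 | -2 = -1. Stack: [-1]
STORE_FAST p → p=-1. Stack: []
LOAD_CONST → push -2. Stack: [-2]
STORE_FAST w → w=-2. Stack: []
LOAD_FAST_LOAD_FAST b,c → push -2,16. Stack: [-2, 16]
BINARY_OP - → -2 - 16 = -18. Stack: [-18]
STORE_FAST k → k=-18. Stack: []
LOAD_FAST w → push -2. Stack: [-2]
RETURN_VALUE → return -2.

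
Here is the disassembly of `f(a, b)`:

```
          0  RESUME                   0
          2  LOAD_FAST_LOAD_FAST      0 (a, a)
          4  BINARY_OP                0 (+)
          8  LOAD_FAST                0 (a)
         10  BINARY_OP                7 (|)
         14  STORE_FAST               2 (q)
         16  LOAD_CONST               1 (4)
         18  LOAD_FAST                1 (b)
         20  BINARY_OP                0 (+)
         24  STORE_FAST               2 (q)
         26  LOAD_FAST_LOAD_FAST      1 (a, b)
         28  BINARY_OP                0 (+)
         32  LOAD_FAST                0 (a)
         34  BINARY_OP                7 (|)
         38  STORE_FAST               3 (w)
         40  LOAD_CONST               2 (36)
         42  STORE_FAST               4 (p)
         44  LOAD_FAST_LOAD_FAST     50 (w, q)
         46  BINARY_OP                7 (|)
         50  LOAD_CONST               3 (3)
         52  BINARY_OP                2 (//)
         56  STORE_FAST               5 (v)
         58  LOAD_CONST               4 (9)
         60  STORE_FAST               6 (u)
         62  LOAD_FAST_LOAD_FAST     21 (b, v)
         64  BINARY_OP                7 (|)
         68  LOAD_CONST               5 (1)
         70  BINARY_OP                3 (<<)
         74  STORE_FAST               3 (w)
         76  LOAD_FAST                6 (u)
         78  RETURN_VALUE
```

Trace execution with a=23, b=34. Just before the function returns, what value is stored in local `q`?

38

LOAD_FAST_LOAD_FAST a,a → push 23,23. Stack: [23, 23]
BINARY_OP + → 23 + 23 = 46. Stack: [46]
LOAD_FAST a → push 23. Stack: [46, 23]
BINARY_OP | → 46 | 23 = 63. Stack: [63]
STORE_FAST q → q=63. Stack: []
LOAD_CONST → push 4. Stack: [4]
LOAD_FAST b → push 34. Stack: [4, 34]
BINARY_OP + → 4 + 34 = 38. Stack: [38]
STORE_FAST q → q=38. Stack: []
LOAD_FAST_LOAD_FAST a,b → push 23,34. Stack: [23, 34]
BINARY_OP + → 23 + 34 = 57. Stack: [57]
LOAD_FAST a → push 23. Stack: [57, 23]
BINARY_OP | → 57 | 23 = 63. Stack: [63]
STORE_FAST w → w=63. Stack: []
LOAD_CONST → push 36. Stack: [36]
STORE_FAST p → p=36. Stack: []
LOAD_FAST_LOAD_FAST w,q → push 63,38. Stack: [63, 38]
BINARY_OP | → 63 | 38 = 63. Stack: [63]
LOAD_CONST → push 3. Stack: [63, 3]
BINARY_OP // → 63 // 3 = 21. Stack: [21]
STORE_FAST v → v=21. Stack: []
LOAD_CONST → push 9. Stack: [9]
STORE_FAST u → u=9. Stack: []
LOAD_FAST_LOAD_FAST b,v → push 34,21. Stack: [34, 21]
BINARY_OP | → 34 | 21 = 55. Stack: [55]
LOAD_CONST → push 1. Stack: [55, 1]
BINARY_OP << → 55 << 1 = 110. Stack: [110]
STORE_FAST w → w=110. Stack: []
LOAD_FAST u → push 9. Stack: [9]
RETURN_VALUE → return 9.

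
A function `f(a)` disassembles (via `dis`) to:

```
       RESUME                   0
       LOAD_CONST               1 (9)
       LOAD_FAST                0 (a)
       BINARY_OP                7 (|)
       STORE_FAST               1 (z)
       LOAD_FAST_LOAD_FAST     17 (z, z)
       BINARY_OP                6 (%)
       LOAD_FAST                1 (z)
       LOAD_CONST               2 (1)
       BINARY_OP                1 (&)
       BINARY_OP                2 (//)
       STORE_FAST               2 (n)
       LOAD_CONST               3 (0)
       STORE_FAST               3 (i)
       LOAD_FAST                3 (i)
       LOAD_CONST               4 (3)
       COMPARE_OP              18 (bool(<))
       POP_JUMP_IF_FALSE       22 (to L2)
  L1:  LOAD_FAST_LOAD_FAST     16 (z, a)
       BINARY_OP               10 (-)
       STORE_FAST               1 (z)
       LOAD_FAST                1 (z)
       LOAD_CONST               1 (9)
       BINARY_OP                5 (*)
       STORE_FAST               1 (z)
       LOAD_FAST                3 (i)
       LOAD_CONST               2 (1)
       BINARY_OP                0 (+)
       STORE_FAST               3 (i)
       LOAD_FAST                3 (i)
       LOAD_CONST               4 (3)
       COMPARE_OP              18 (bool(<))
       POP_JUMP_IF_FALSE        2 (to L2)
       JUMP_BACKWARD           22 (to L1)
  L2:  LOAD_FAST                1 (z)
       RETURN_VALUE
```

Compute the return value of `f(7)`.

LOAD_CONST → push 9. Stack: [9]
LOAD_FAST a → push 7. Stack: [9, 7]
BINARY_OP | → 9 | 7 = 15. Stack: [15]
STORE_FAST z → z=15. Stack: []
LOAD_FAST_LOAD_FAST z,z → push 15,15. Stack: [15, 15]
BINARY_OP % → 15 % 15 = 0. Stack: [0]
LOAD_FAST z → push 15. Stack: [0, 15]
LOAD_CONST → push 1. Stack: [0, 15, 1]
BINARY_OP & → 15 & 1 = 1. Stack: [0, 1]
BINARY_OP // → 0 // 1 = 0. Stack: [0]
STORE_FAST n → n=0. Stack: []
LOAD_CONST → push 0. Stack: [0]
STORE_FAST i → i=0. Stack: []
LOAD_FAST i → push 0. Stack: [0]
LOAD_CONST → push 3. Stack: [0, 3]
COMPARE_OP bool(<) → 0 vs 3 = True. Stack: [True]
POP_JUMP_IF_FALSE → pop True; no jump. Stack: []
LOAD_FAST_LOAD_FAST z,a → push 15,7. Stack: [15, 7]
BINARY_OP - → 15 - 7 = 8. Stack: [8]
STORE_FAST z → z=8. Stack: []
LOAD_FAST z → push 8. Stack: [8]
LOAD_CONST → push 9. Stack: [8, 9]
BINARY_OP * → 8 * 9 = 72. Stack: [72]
STORE_FAST z → z=72. Stack: []
LOAD_FAST i → push 0. Stack: [0]
LOAD_CONST → push 1. Stack: [0, 1]
BINARY_OP + → 0 + 1 = 1. Stack: [1]
STORE_FAST i → i=1. Stack: []
LOAD_FAST i → push 1. Stack: [1]
LOAD_CONST → push 3. Stack: [1, 3]
COMPARE_OP bool(<) → 1 vs 3 = True. Stack: [True]
POP_JUMP_IF_FALSE → pop True; no jump. Stack: []
LOAD_FAST_LOAD_FAST z,a → push 72,7. Stack: [72, 7]
BINARY_OP - → 72 - 7 = 65. Stack: [65]
STORE_FAST z → z=65. Stack: []
LOAD_FAST z → push 65. Stack: [65]
LOAD_CONST → push 9. Stack: [65, 9]
BINARY_OP * → 65 * 9 = 585. Stack: [585]
STORE_FAST z → z=585. Stack: []
LOAD_FAST i → push 1. Stack: [1]
LOAD_CONST → push 1. Stack: [1, 1]
BINARY_OP + → 1 + 1 = 2. Stack: [2]
STORE_FAST i → i=2. Stack: []
LOAD_FAST i → push 2. Stack: [2]
LOAD_CONST → push 3. Stack: [2, 3]
COMPARE_OP bool(<) → 2 vs 3 = True. Stack: [True]
POP_JUMP_IF_FALSE → pop True; no jump. Stack: []
LOAD_FAST_LOAD_FAST z,a → push 585,7. Stack: [585, 7]
BINARY_OP - → 585 - 7 = 578. Stack: [578]
STORE_FAST z → z=578. Stack: []
LOAD_FAST z → push 578. Stack: [578]
LOAD_CONST → push 9. Stack: [578, 9]
BINARY_OP * → 578 * 9 = 5202. Stack: [5202]
STORE_FAST z → z=5202. Stack: []
LOAD_FAST i → push 2. Stack: [2]
LOAD_CONST → push 1. Stack: [2, 1]
BINARY_OP + → 2 + 1 = 3. Stack: [3]
STORE_FAST i → i=3. Stack: []
LOAD_FAST i → push 3. Stack: [3]
LOAD_CONST → push 3. Stack: [3, 3]
COMPARE_OP bool(<) → 3 vs 3 = False. Stack: [False]
POP_JUMP_IF_FALSE → pop False; jump. Stack: []
LOAD_FAST z → push 5202. Stack: [5202]
RETURN_VALUE → return 5202.

5202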